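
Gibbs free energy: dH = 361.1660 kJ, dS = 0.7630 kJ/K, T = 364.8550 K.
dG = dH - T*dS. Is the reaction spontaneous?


T*dS = 364.8550 * 0.7630 = 278.3844 kJ
dG = 361.1660 - 278.3844 = 82.7816 kJ (non-spontaneous)

dG = 82.7816 kJ, non-spontaneous


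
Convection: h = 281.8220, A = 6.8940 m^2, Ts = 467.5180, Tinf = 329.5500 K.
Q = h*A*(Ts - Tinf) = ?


dT = 137.9680 K
Q = 281.8220 * 6.8940 * 137.9680 = 268055.3876 W

268055.3876 W


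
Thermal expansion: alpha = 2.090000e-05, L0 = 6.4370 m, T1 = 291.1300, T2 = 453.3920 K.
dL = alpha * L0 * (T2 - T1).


dT = 162.2620 K
dL = 2.090000e-05 * 6.4370 * 162.2620 = 0.021830 m
L_final = 6.458830 m

dL = 0.021830 m


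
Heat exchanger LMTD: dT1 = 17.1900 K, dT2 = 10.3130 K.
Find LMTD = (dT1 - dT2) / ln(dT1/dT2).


dT1/dT2 = 1.6668
ln(dT1/dT2) = 0.5109
LMTD = 6.8770 / 0.5109 = 13.4600 K

13.4600 K


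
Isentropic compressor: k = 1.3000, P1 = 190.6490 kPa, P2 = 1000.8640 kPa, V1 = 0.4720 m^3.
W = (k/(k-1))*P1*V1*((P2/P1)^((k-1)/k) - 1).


(k-1)/k = 0.2308
(P2/P1)^exp = 1.4662
W = 4.3333 * 190.6490 * 0.4720 * (1.4662 - 1) = 181.7812 kJ

181.7812 kJ


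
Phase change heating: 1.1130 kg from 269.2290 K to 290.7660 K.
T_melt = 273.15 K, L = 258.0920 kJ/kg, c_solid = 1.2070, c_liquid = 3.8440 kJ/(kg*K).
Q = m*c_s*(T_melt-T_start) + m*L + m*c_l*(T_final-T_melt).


Q1 (sensible, solid) = 1.1130 * 1.2070 * 3.9210 = 5.2674 kJ
Q2 (latent) = 1.1130 * 258.0920 = 287.2564 kJ
Q3 (sensible, liquid) = 1.1130 * 3.8440 * 17.6160 = 75.3678 kJ
Q_total = 367.8916 kJ

367.8916 kJ


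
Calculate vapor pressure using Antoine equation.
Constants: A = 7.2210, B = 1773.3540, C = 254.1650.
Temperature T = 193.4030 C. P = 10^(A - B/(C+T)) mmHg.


C+T = 447.5680
B/(C+T) = 3.9622
log10(P) = 7.2210 - 3.9622 = 3.2588
P = 10^3.2588 = 1814.6791 mmHg

1814.6791 mmHg


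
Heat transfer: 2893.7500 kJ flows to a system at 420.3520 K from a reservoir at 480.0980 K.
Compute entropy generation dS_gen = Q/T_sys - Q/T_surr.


dS_sys = 2893.7500/420.3520 = 6.8841 kJ/K
dS_surr = -2893.7500/480.0980 = -6.0274 kJ/K
dS_gen = 6.8841 - 6.0274 = 0.8567 kJ/K (irreversible)

dS_gen = 0.8567 kJ/K, irreversible


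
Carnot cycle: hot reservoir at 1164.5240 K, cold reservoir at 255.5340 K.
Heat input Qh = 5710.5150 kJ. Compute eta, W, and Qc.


eta = 1 - 255.5340/1164.5240 = 0.7806
W = 0.7806 * 5710.5150 = 4457.4444 kJ
Qc = 5710.5150 - 4457.4444 = 1253.0706 kJ

eta = 78.0568%, W = 4457.4444 kJ, Qc = 1253.0706 kJ


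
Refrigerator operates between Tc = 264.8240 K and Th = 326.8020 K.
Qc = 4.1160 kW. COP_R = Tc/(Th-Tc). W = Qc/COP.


COP = 264.8240 / 61.9780 = 4.2729
W = 4.1160 / 4.2729 = 0.9633 kW

COP = 4.2729, W = 0.9633 kW


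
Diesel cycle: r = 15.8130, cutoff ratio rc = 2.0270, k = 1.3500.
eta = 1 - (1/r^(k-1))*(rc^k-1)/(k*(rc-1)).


r^(k-1) = 2.6282
rc^k = 2.5957
eta = 0.5621 = 56.2086%

56.2086%


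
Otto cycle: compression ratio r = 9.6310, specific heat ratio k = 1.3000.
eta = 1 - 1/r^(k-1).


r^(k-1) = 1.9729
eta = 1 - 1/1.9729 = 0.4931 = 49.3128%

49.3128%


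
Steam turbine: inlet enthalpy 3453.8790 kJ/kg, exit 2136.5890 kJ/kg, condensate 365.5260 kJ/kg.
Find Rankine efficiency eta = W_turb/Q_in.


W = 1317.2900 kJ/kg
Q_in = 3088.3530 kJ/kg
eta = 0.4265 = 42.6535%

eta = 42.6535%


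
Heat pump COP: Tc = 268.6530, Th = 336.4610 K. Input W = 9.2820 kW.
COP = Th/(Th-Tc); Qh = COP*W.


COP = 336.4610 / 67.8080 = 4.9620
Qh = 4.9620 * 9.2820 = 46.0570 kW

COP = 4.9620, Qh = 46.0570 kW


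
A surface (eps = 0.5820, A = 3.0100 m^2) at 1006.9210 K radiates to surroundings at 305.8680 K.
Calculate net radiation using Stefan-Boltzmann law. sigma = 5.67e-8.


T^4 = 1.0280e+12
Tsurr^4 = 8.7526e+09
Q = 0.5820 * 5.67e-8 * 3.0100 * 1.0192e+12 = 101237.2966 W

101237.2966 W


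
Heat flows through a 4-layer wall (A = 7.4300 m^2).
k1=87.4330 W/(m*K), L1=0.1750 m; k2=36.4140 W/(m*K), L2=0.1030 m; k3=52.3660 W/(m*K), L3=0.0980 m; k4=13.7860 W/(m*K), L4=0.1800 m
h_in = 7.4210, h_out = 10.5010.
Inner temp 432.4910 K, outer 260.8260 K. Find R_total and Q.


R_conv_in = 1/(7.4210*7.4300) = 0.0181
R_1 = 0.1750/(87.4330*7.4300) = 0.0003
R_2 = 0.1030/(36.4140*7.4300) = 0.0004
R_3 = 0.0980/(52.3660*7.4300) = 0.0003
R_4 = 0.1800/(13.7860*7.4300) = 0.0018
R_conv_out = 1/(10.5010*7.4300) = 0.0128
R_total = 0.0336 K/W
Q = 171.6650 / 0.0336 = 5107.1945 W

R_total = 0.0336 K/W, Q = 5107.1945 W


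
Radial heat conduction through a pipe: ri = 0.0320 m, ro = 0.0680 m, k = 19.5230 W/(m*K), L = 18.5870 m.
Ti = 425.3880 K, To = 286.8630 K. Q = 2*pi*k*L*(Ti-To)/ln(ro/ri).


dT = 138.5250 K
ln(ro/ri) = 0.7538
Q = 2*pi*19.5230*18.5870*138.5250 / 0.7538 = 419009.6194 W

419009.6194 W


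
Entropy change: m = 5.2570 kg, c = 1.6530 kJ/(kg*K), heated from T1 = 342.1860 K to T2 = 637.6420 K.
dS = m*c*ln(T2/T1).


T2/T1 = 1.8634
ln(T2/T1) = 0.6224
dS = 5.2570 * 1.6530 * 0.6224 = 5.4087 kJ/K

5.4087 kJ/K


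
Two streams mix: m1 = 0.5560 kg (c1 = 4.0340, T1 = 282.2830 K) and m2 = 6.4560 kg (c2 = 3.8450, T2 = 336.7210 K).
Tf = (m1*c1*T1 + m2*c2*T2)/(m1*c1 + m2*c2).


num = 8991.6668
den = 27.0662
Tf = 332.2099 K

332.2099 K


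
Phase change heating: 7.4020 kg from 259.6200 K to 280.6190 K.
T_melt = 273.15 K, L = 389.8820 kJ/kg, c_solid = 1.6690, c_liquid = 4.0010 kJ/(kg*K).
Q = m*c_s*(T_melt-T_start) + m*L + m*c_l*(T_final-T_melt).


Q1 (sensible, solid) = 7.4020 * 1.6690 * 13.5300 = 167.1488 kJ
Q2 (latent) = 7.4020 * 389.8820 = 2885.9066 kJ
Q3 (sensible, liquid) = 7.4020 * 4.0010 * 7.4690 = 221.1974 kJ
Q_total = 3274.2528 kJ

3274.2528 kJ


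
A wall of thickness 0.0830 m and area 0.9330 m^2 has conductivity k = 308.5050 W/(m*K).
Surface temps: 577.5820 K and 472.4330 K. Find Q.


dT = 105.1490 K
Q = 308.5050 * 0.9330 * 105.1490 / 0.0830 = 364645.5393 W

364645.5393 W


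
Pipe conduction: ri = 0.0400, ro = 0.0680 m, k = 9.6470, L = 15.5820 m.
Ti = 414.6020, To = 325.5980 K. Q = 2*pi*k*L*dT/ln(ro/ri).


dT = 89.0040 K
ln(ro/ri) = 0.5306
Q = 2*pi*9.6470*15.5820*89.0040 / 0.5306 = 158421.6395 W

158421.6395 W


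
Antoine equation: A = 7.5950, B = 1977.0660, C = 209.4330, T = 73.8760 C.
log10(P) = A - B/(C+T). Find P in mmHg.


C+T = 283.3090
B/(C+T) = 6.9785
log10(P) = 7.5950 - 6.9785 = 0.6165
P = 10^0.6165 = 4.1354 mmHg

4.1354 mmHg


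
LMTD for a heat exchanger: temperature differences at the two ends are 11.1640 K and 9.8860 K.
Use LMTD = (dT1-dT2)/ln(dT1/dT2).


dT1/dT2 = 1.1293
ln(dT1/dT2) = 0.1216
LMTD = 1.2780 / 0.1216 = 10.5121 K

10.5121 K


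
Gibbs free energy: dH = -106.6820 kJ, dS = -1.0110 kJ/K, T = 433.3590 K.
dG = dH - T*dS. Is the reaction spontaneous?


T*dS = 433.3590 * -1.0110 = -438.1259 kJ
dG = -106.6820 + 438.1259 = 331.4439 kJ (non-spontaneous)

dG = 331.4439 kJ, non-spontaneous


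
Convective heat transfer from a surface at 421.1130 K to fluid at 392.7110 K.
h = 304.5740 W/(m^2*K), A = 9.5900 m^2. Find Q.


dT = 28.4020 K
Q = 304.5740 * 9.5900 * 28.4020 = 82958.3981 W

82958.3981 W


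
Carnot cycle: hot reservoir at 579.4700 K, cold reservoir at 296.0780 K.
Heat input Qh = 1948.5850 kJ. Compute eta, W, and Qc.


eta = 1 - 296.0780/579.4700 = 0.4891
W = 0.4891 * 1948.5850 = 952.9629 kJ
Qc = 1948.5850 - 952.9629 = 995.6221 kJ

eta = 48.9054%, W = 952.9629 kJ, Qc = 995.6221 kJ


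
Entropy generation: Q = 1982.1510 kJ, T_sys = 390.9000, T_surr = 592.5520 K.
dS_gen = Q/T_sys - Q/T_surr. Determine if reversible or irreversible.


dS_sys = 1982.1510/390.9000 = 5.0707 kJ/K
dS_surr = -1982.1510/592.5520 = -3.3451 kJ/K
dS_gen = 5.0707 - 3.3451 = 1.7256 kJ/K (irreversible)

dS_gen = 1.7256 kJ/K, irreversible


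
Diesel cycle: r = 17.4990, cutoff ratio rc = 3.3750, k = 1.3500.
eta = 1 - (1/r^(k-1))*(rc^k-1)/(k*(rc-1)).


r^(k-1) = 2.7230
rc^k = 5.1662
eta = 0.5228 = 52.2816%

52.2816%


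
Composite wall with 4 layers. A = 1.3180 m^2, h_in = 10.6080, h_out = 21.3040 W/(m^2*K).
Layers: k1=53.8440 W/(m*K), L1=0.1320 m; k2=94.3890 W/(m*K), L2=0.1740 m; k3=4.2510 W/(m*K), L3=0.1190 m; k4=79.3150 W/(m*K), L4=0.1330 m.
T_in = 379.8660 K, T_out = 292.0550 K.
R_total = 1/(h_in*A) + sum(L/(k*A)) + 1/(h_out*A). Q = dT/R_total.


R_conv_in = 1/(10.6080*1.3180) = 0.0715
R_1 = 0.1320/(53.8440*1.3180) = 0.0019
R_2 = 0.1740/(94.3890*1.3180) = 0.0014
R_3 = 0.1190/(4.2510*1.3180) = 0.0212
R_4 = 0.1330/(79.3150*1.3180) = 0.0013
R_conv_out = 1/(21.3040*1.3180) = 0.0356
R_total = 0.1329 K/W
Q = 87.8110 / 0.1329 = 660.6882 W

R_total = 0.1329 K/W, Q = 660.6882 W


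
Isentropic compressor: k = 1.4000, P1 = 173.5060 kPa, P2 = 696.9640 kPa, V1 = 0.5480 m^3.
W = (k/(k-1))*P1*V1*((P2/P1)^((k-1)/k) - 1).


(k-1)/k = 0.2857
(P2/P1)^exp = 1.4878
W = 3.5000 * 173.5060 * 0.5480 * (1.4878 - 1) = 162.3290 kJ

162.3290 kJ


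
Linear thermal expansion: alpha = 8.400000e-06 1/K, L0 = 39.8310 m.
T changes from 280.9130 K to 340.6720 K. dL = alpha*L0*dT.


dT = 59.7590 K
dL = 8.400000e-06 * 39.8310 * 59.7590 = 0.019994 m
L_final = 39.850994 m

dL = 0.019994 m


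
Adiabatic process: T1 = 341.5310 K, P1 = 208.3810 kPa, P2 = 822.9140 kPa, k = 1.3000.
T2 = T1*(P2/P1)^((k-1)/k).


(k-1)/k = 0.2308
(P2/P1)^exp = 1.3729
T2 = 341.5310 * 1.3729 = 468.9031 K

468.9031 K


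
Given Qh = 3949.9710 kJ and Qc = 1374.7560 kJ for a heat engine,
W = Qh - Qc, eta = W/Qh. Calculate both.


W = 3949.9710 - 1374.7560 = 2575.2150 kJ
eta = 2575.2150 / 3949.9710 = 0.6520 = 65.1958%

W = 2575.2150 kJ, eta = 65.1958%


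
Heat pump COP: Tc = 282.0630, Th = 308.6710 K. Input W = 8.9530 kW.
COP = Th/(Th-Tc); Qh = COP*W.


COP = 308.6710 / 26.6080 = 11.6007
Qh = 11.6007 * 8.9530 = 103.8609 kW

COP = 11.6007, Qh = 103.8609 kW


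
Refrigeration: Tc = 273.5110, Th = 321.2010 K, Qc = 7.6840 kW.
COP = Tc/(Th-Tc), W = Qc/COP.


COP = 273.5110 / 47.6900 = 5.7352
W = 7.6840 / 5.7352 = 1.3398 kW

COP = 5.7352, W = 1.3398 kW


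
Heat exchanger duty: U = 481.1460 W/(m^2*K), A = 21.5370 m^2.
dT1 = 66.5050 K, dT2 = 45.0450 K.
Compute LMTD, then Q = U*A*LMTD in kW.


LMTD = 55.0800 K
Q = 481.1460 * 21.5370 * 55.0800 = 570763.2176 W = 570.7632 kW

570.7632 kW


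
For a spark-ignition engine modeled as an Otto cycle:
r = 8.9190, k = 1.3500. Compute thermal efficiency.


r^(k-1) = 2.1509
eta = 1 - 1/2.1509 = 0.5351 = 53.5068%

53.5068%


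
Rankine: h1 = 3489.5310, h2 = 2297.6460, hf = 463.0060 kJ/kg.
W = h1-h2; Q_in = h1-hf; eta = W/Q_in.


W = 1191.8850 kJ/kg
Q_in = 3026.5250 kJ/kg
eta = 0.3938 = 39.3813%

eta = 39.3813%


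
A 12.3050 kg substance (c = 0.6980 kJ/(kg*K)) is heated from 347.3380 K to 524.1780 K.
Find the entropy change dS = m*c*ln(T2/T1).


T2/T1 = 1.5091
ln(T2/T1) = 0.4115
dS = 12.3050 * 0.6980 * 0.4115 = 3.5346 kJ/K

3.5346 kJ/K


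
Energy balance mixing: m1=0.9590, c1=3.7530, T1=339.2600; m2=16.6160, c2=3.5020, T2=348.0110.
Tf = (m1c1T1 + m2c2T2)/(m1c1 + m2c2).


num = 21471.5326
den = 61.7884
Tf = 347.5013 K

347.5013 K


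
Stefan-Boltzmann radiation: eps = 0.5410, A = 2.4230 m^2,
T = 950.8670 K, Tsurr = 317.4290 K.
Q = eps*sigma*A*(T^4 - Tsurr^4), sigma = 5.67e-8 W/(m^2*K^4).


T^4 = 8.1748e+11
Tsurr^4 = 1.0153e+10
Q = 0.5410 * 5.67e-8 * 2.4230 * 8.0733e+11 = 60004.7051 W

60004.7051 W


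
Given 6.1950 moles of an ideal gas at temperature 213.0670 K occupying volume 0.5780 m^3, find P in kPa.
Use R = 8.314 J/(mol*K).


P = nRT/V = 6.1950 * 8.314 * 213.0670 / 0.5780
= 10974.0648 / 0.5780 = 18986.2714 Pa = 18.9863 kPa

18.9863 kPa


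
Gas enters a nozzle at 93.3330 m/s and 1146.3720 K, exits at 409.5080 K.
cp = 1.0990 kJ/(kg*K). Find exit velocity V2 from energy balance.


dT = 736.8640 K
2*cp*1000*dT = 1619627.0720
V1^2 = 8711.0489
V2 = sqrt(1628338.1209) = 1276.0635 m/s

1276.0635 m/s


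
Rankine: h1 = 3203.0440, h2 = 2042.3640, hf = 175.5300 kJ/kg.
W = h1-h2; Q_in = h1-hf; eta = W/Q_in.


W = 1160.6800 kJ/kg
Q_in = 3027.5140 kJ/kg
eta = 0.3834 = 38.3377%

eta = 38.3377%


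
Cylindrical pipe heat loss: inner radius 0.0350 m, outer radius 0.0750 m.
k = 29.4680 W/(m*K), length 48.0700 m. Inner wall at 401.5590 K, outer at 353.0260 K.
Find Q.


dT = 48.5330 K
ln(ro/ri) = 0.7621
Q = 2*pi*29.4680*48.0700*48.5330 / 0.7621 = 566770.1951 W

566770.1951 W


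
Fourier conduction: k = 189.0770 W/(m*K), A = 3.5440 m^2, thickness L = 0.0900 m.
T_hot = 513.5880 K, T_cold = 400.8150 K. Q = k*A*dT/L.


dT = 112.7730 K
Q = 189.0770 * 3.5440 * 112.7730 / 0.0900 = 839643.7130 W

839643.7130 W


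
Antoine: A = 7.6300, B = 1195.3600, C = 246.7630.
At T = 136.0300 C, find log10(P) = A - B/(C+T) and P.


C+T = 382.7930
B/(C+T) = 3.1227
log10(P) = 7.6300 - 3.1227 = 4.5073
P = 10^4.5073 = 32156.4332 mmHg

32156.4332 mmHg


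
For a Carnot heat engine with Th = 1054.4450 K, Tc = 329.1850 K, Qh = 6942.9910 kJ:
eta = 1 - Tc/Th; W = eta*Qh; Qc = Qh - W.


eta = 1 - 329.1850/1054.4450 = 0.6878
W = 0.6878 * 6942.9910 = 4775.4730 kJ
Qc = 6942.9910 - 4775.4730 = 2167.5180 kJ

eta = 68.7812%, W = 4775.4730 kJ, Qc = 2167.5180 kJ


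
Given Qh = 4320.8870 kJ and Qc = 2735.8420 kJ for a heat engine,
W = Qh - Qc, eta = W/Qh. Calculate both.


W = 4320.8870 - 2735.8420 = 1585.0450 kJ
eta = 1585.0450 / 4320.8870 = 0.3668 = 36.6833%

W = 1585.0450 kJ, eta = 36.6833%


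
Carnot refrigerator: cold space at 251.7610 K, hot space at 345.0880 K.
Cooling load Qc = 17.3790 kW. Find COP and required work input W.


COP = 251.7610 / 93.3270 = 2.6976
W = 17.3790 / 2.6976 = 6.4423 kW

COP = 2.6976, W = 6.4423 kW


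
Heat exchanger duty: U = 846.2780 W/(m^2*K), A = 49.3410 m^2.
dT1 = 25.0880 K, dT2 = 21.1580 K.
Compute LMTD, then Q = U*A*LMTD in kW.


LMTD = 23.0672 K
Q = 846.2780 * 49.3410 * 23.0672 = 963199.9459 W = 963.1999 kW

963.1999 kW


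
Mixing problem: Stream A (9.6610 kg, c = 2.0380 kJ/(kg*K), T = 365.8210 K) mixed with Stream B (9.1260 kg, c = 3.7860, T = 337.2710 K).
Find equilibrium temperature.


num = 18855.7553
den = 54.2402
Tf = 347.6346 K

347.6346 K


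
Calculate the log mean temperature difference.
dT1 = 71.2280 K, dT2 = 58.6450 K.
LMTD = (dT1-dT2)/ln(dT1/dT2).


dT1/dT2 = 1.2146
ln(dT1/dT2) = 0.1944
LMTD = 12.5830 / 0.1944 = 64.7328 K

64.7328 K


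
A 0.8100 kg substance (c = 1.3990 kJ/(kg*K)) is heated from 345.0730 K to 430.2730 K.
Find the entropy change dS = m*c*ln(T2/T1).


T2/T1 = 1.2469
ln(T2/T1) = 0.2207
dS = 0.8100 * 1.3990 * 0.2207 = 0.2501 kJ/K

0.2501 kJ/K


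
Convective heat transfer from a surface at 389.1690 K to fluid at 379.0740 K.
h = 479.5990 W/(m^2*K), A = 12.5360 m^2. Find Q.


dT = 10.0950 K
Q = 479.5990 * 12.5360 * 10.0950 = 60693.6947 W

60693.6947 W


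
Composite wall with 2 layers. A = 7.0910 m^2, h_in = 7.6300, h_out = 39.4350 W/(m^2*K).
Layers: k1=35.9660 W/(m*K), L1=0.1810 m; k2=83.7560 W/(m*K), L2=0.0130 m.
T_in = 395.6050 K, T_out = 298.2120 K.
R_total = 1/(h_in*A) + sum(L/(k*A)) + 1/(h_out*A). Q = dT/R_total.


R_conv_in = 1/(7.6300*7.0910) = 0.0185
R_1 = 0.1810/(35.9660*7.0910) = 0.0007
R_2 = 0.0130/(83.7560*7.0910) = 2.1889e-05
R_conv_out = 1/(39.4350*7.0910) = 0.0036
R_total = 0.0228 K/W
Q = 97.3930 / 0.0228 = 4273.4010 W

R_total = 0.0228 K/W, Q = 4273.4010 W


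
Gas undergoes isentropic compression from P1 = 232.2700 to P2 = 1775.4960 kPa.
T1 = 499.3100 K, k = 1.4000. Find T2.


(k-1)/k = 0.2857
(P2/P1)^exp = 1.7880
T2 = 499.3100 * 1.7880 = 892.7899 K

892.7899 K


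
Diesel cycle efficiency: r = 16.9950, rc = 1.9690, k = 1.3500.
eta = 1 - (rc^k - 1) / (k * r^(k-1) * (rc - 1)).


r^(k-1) = 2.6953
rc^k = 2.4959
eta = 0.5757 = 57.5732%

57.5732%


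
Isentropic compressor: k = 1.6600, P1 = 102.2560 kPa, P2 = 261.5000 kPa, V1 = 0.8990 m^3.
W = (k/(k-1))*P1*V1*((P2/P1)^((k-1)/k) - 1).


(k-1)/k = 0.3976
(P2/P1)^exp = 1.4525
W = 2.5152 * 102.2560 * 0.8990 * (1.4525 - 1) = 104.6351 kJ

104.6351 kJ


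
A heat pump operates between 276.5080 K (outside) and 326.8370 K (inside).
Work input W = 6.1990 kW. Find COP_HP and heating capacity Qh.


COP = 326.8370 / 50.3290 = 6.4940
Qh = 6.4940 * 6.1990 = 40.2564 kW

COP = 6.4940, Qh = 40.2564 kW


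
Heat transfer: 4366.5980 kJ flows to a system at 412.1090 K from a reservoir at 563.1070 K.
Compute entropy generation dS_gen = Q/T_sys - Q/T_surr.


dS_sys = 4366.5980/412.1090 = 10.5957 kJ/K
dS_surr = -4366.5980/563.1070 = -7.7545 kJ/K
dS_gen = 10.5957 - 7.7545 = 2.8413 kJ/K (irreversible)

dS_gen = 2.8413 kJ/K, irreversible


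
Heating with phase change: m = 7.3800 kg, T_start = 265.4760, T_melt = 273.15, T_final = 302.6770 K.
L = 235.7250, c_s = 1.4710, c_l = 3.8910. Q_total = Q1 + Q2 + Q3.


Q1 (sensible, solid) = 7.3800 * 1.4710 * 7.6740 = 83.3088 kJ
Q2 (latent) = 7.3800 * 235.7250 = 1739.6505 kJ
Q3 (sensible, liquid) = 7.3800 * 3.8910 * 29.5270 = 847.8849 kJ
Q_total = 2670.8442 kJ

2670.8442 kJ


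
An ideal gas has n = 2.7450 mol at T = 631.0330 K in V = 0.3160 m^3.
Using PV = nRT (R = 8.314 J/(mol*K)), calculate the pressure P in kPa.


P = nRT/V = 2.7450 * 8.314 * 631.0330 / 0.3160
= 14401.3910 / 0.3160 = 45574.0220 Pa = 45.5740 kPa

45.5740 kPa


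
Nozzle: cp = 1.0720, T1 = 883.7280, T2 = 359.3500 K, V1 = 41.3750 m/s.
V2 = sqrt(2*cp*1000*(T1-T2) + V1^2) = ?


dT = 524.3780 K
2*cp*1000*dT = 1124266.4320
V1^2 = 1711.8906
V2 = sqrt(1125978.3226) = 1061.1213 m/s

1061.1213 m/s


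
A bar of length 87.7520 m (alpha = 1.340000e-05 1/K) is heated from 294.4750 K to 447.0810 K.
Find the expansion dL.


dT = 152.6060 K
dL = 1.340000e-05 * 87.7520 * 152.6060 = 0.179446 m
L_final = 87.931446 m

dL = 0.179446 m


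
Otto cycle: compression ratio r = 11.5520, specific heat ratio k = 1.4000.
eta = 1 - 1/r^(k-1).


r^(k-1) = 2.6611
eta = 1 - 1/2.6611 = 0.6242 = 62.4217%

62.4217%


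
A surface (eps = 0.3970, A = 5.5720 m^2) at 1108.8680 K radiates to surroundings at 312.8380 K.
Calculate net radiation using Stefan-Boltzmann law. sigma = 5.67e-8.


T^4 = 1.5119e+12
Tsurr^4 = 9.5781e+09
Q = 0.3970 * 5.67e-8 * 5.5720 * 1.5023e+12 = 188427.3727 W

188427.3727 W


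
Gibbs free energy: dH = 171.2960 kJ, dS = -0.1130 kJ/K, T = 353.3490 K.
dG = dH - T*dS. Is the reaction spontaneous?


T*dS = 353.3490 * -0.1130 = -39.9284 kJ
dG = 171.2960 + 39.9284 = 211.2244 kJ (non-spontaneous)

dG = 211.2244 kJ, non-spontaneous


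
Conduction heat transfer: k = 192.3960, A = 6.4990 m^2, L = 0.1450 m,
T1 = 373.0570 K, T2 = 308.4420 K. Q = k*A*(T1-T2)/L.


dT = 64.6150 K
Q = 192.3960 * 6.4990 * 64.6150 / 0.1450 = 557195.9127 W

557195.9127 W


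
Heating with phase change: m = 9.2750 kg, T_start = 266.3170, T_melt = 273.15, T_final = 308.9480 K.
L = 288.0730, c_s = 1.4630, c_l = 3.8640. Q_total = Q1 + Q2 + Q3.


Q1 (sensible, solid) = 9.2750 * 1.4630 * 6.8330 = 92.7192 kJ
Q2 (latent) = 9.2750 * 288.0730 = 2671.8771 kJ
Q3 (sensible, liquid) = 9.2750 * 3.8640 * 35.7980 = 1282.9502 kJ
Q_total = 4047.5465 kJ

4047.5465 kJ


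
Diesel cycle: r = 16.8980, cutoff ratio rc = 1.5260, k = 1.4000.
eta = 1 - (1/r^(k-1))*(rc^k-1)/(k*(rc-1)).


r^(k-1) = 3.0984
rc^k = 1.8071
eta = 0.6463 = 64.6274%

64.6274%


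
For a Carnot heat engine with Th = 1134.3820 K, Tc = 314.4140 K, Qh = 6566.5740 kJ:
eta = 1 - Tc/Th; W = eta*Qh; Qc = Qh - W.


eta = 1 - 314.4140/1134.3820 = 0.7228
W = 0.7228 * 6566.5740 = 4746.5321 kJ
Qc = 6566.5740 - 4746.5321 = 1820.0419 kJ

eta = 72.2832%, W = 4746.5321 kJ, Qc = 1820.0419 kJ


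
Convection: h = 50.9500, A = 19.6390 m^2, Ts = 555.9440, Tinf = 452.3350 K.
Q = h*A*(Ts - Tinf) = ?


dT = 103.6090 K
Q = 50.9500 * 19.6390 * 103.6090 = 103671.8958 W

103671.8958 W


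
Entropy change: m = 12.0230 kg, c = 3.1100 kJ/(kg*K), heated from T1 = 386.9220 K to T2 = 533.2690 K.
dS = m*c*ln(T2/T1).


T2/T1 = 1.3782
ln(T2/T1) = 0.3208
dS = 12.0230 * 3.1100 * 0.3208 = 11.9953 kJ/K

11.9953 kJ/K


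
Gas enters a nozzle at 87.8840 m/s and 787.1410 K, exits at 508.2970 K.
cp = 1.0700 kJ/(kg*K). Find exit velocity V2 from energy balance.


dT = 278.8440 K
2*cp*1000*dT = 596726.1600
V1^2 = 7723.5975
V2 = sqrt(604449.7575) = 777.4637 m/s

777.4637 m/s


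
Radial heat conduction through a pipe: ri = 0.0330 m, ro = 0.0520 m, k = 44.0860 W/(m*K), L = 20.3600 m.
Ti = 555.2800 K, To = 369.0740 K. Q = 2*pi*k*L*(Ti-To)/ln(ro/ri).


dT = 186.2060 K
ln(ro/ri) = 0.4547
Q = 2*pi*44.0860*20.3600*186.2060 / 0.4547 = 2309364.6936 W

2309364.6936 W


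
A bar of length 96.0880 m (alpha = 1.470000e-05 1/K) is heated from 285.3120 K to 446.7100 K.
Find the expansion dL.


dT = 161.3980 K
dL = 1.470000e-05 * 96.0880 * 161.3980 = 0.227974 m
L_final = 96.315974 m

dL = 0.227974 m


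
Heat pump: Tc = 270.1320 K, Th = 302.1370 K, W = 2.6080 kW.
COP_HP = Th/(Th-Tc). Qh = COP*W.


COP = 302.1370 / 32.0050 = 9.4403
Qh = 9.4403 * 2.6080 = 24.6203 kW

COP = 9.4403, Qh = 24.6203 kW


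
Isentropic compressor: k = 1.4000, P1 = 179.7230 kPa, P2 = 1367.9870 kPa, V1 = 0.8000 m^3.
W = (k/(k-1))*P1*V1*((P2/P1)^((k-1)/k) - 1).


(k-1)/k = 0.2857
(P2/P1)^exp = 1.7859
W = 3.5000 * 179.7230 * 0.8000 * (1.7859 - 1) = 395.4712 kJ

395.4712 kJ


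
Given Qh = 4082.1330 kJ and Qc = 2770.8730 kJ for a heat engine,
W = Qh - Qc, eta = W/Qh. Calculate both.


W = 4082.1330 - 2770.8730 = 1311.2600 kJ
eta = 1311.2600 / 4082.1330 = 0.3212 = 32.1219%

W = 1311.2600 kJ, eta = 32.1219%


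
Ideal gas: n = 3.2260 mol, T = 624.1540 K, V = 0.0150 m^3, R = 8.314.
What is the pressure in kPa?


P = nRT/V = 3.2260 * 8.314 * 624.1540 / 0.0150
= 16740.4120 / 0.0150 = 1116027.4643 Pa = 1116.0275 kPa

1116.0275 kPa


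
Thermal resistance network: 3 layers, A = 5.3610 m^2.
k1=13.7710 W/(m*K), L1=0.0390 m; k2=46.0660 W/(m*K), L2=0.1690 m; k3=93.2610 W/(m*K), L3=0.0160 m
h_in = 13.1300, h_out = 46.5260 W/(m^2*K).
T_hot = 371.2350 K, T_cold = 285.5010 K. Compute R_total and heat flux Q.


R_conv_in = 1/(13.1300*5.3610) = 0.0142
R_1 = 0.0390/(13.7710*5.3610) = 0.0005
R_2 = 0.1690/(46.0660*5.3610) = 0.0007
R_3 = 0.0160/(93.2610*5.3610) = 3.2002e-05
R_conv_out = 1/(46.5260*5.3610) = 0.0040
R_total = 0.0195 K/W
Q = 85.7340 / 0.0195 = 4405.5677 W

R_total = 0.0195 K/W, Q = 4405.5677 W


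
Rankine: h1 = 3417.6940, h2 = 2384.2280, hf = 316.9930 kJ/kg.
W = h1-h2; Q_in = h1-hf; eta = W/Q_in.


W = 1033.4660 kJ/kg
Q_in = 3100.7010 kJ/kg
eta = 0.3333 = 33.3301%

eta = 33.3301%


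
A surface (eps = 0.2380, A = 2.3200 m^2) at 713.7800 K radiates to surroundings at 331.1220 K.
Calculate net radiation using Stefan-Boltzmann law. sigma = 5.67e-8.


T^4 = 2.5957e+11
Tsurr^4 = 1.2021e+10
Q = 0.2380 * 5.67e-8 * 2.3200 * 2.4755e+11 = 7750.1796 W

7750.1796 W


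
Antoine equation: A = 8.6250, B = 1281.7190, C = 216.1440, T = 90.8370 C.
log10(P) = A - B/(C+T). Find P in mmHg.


C+T = 306.9810
B/(C+T) = 4.1752
log10(P) = 8.6250 - 4.1752 = 4.4498
P = 10^4.4498 = 28168.3327 mmHg

28168.3327 mmHg


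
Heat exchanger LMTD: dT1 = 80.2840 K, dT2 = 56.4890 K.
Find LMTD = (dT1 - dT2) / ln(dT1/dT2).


dT1/dT2 = 1.4212
ln(dT1/dT2) = 0.3515
LMTD = 23.7950 / 0.3515 = 67.6909 K

67.6909 K


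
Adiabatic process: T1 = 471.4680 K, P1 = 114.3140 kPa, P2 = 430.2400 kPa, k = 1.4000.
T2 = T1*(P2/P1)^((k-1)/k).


(k-1)/k = 0.2857
(P2/P1)^exp = 1.4604
T2 = 471.4680 * 1.4604 = 688.5137 K

688.5137 K


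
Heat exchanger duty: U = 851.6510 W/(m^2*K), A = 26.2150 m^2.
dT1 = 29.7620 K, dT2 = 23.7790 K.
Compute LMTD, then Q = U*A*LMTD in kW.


LMTD = 26.6587 K
Q = 851.6510 * 26.2150 * 26.6587 = 595182.8942 W = 595.1829 kW

595.1829 kW


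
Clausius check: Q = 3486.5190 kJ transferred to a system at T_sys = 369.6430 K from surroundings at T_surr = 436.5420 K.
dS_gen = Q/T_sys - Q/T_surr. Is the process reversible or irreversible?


dS_sys = 3486.5190/369.6430 = 9.4321 kJ/K
dS_surr = -3486.5190/436.5420 = -7.9867 kJ/K
dS_gen = 9.4321 - 7.9867 = 1.4455 kJ/K (irreversible)

dS_gen = 1.4455 kJ/K, irreversible


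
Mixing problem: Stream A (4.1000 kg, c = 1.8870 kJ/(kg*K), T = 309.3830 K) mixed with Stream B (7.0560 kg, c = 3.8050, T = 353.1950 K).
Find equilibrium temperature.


num = 11876.2111
den = 34.5848
Tf = 343.3941 K

343.3941 K


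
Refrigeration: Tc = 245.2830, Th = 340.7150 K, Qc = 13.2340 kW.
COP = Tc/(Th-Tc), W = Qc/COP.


COP = 245.2830 / 95.4320 = 2.5702
W = 13.2340 / 2.5702 = 5.1489 kW

COP = 2.5702, W = 5.1489 kW


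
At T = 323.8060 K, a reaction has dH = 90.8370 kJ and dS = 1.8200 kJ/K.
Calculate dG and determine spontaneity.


T*dS = 323.8060 * 1.8200 = 589.3269 kJ
dG = 90.8370 - 589.3269 = -498.4899 kJ (spontaneous)

dG = -498.4899 kJ, spontaneous


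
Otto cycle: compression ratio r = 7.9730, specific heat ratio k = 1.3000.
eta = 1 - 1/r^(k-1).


r^(k-1) = 1.8642
eta = 1 - 1/1.8642 = 0.4636 = 46.3569%

46.3569%


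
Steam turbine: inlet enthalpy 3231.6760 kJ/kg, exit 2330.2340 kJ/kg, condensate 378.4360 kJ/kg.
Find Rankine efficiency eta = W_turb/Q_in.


W = 901.4420 kJ/kg
Q_in = 2853.2400 kJ/kg
eta = 0.3159 = 31.5936%

eta = 31.5936%


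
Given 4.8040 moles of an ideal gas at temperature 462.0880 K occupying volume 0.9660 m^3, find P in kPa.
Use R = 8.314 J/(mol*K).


P = nRT/V = 4.8040 * 8.314 * 462.0880 / 0.9660
= 18456.0054 / 0.9660 = 19105.5957 Pa = 19.1056 kPa

19.1056 kPa


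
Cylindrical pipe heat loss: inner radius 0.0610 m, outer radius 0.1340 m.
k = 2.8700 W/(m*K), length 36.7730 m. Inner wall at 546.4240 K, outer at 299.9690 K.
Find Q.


dT = 246.4550 K
ln(ro/ri) = 0.7870
Q = 2*pi*2.8700*36.7730*246.4550 / 0.7870 = 207669.4086 W

207669.4086 W


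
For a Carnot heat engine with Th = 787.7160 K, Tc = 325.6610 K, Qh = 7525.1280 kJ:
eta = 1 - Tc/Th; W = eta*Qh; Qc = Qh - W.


eta = 1 - 325.6610/787.7160 = 0.5866
W = 0.5866 * 7525.1280 = 4414.0566 kJ
Qc = 7525.1280 - 4414.0566 = 3111.0714 kJ

eta = 58.6576%, W = 4414.0566 kJ, Qc = 3111.0714 kJ


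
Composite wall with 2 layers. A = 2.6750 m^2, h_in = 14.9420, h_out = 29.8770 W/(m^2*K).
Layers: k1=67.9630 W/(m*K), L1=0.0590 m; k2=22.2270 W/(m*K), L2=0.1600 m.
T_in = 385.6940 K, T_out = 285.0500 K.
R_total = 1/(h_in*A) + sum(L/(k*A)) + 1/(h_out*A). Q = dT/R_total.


R_conv_in = 1/(14.9420*2.6750) = 0.0250
R_1 = 0.0590/(67.9630*2.6750) = 0.0003
R_2 = 0.1600/(22.2270*2.6750) = 0.0027
R_conv_out = 1/(29.8770*2.6750) = 0.0125
R_total = 0.0405 K/W
Q = 100.6440 / 0.0405 = 2482.1713 W

R_total = 0.0405 K/W, Q = 2482.1713 W


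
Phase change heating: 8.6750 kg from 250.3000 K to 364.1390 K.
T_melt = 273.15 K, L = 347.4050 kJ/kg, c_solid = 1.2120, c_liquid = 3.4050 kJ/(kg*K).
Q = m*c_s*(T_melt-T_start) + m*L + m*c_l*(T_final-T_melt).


Q1 (sensible, solid) = 8.6750 * 1.2120 * 22.8500 = 240.2472 kJ
Q2 (latent) = 8.6750 * 347.4050 = 3013.7384 kJ
Q3 (sensible, liquid) = 8.6750 * 3.4050 * 90.9890 = 2687.6672 kJ
Q_total = 5941.6528 kJ

5941.6528 kJ


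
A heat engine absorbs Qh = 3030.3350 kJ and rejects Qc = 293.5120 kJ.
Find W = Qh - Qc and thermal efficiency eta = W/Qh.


W = 3030.3350 - 293.5120 = 2736.8230 kJ
eta = 2736.8230 / 3030.3350 = 0.9031 = 90.3142%

W = 2736.8230 kJ, eta = 90.3142%


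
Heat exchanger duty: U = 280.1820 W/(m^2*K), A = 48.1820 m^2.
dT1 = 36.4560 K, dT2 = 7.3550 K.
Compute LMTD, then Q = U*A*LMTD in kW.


LMTD = 18.1799 K
Q = 280.1820 * 48.1820 * 18.1799 = 245423.4459 W = 245.4234 kW

245.4234 kW


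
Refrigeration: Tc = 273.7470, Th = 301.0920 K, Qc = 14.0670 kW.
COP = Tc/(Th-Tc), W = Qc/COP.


COP = 273.7470 / 27.3450 = 10.0109
W = 14.0670 / 10.0109 = 1.4052 kW

COP = 10.0109, W = 1.4052 kW


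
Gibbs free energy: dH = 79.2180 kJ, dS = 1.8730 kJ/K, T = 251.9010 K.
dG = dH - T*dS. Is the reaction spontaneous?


T*dS = 251.9010 * 1.8730 = 471.8106 kJ
dG = 79.2180 - 471.8106 = -392.5926 kJ (spontaneous)

dG = -392.5926 kJ, spontaneous


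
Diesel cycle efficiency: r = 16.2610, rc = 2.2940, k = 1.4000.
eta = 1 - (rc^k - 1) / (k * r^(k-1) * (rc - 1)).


r^(k-1) = 3.0511
rc^k = 3.1976
eta = 0.6024 = 60.2408%

60.2408%


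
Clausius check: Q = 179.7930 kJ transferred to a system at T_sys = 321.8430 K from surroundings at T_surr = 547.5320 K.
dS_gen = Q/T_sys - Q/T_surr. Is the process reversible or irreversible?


dS_sys = 179.7930/321.8430 = 0.5586 kJ/K
dS_surr = -179.7930/547.5320 = -0.3284 kJ/K
dS_gen = 0.5586 - 0.3284 = 0.2303 kJ/K (irreversible)

dS_gen = 0.2303 kJ/K, irreversible


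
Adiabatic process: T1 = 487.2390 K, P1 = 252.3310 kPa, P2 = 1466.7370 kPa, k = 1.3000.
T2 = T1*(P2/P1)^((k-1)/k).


(k-1)/k = 0.2308
(P2/P1)^exp = 1.5011
T2 = 487.2390 * 1.5011 = 731.3711 K

731.3711 K


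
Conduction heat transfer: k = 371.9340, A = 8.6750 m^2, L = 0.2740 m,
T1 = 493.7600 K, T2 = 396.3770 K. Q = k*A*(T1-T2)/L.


dT = 97.3830 K
Q = 371.9340 * 8.6750 * 97.3830 / 0.2740 = 1146747.8929 W

1146747.8929 W


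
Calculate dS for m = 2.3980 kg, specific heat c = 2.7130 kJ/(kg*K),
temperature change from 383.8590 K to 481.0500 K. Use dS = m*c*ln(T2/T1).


T2/T1 = 1.2532
ln(T2/T1) = 0.2257
dS = 2.3980 * 2.7130 * 0.2257 = 1.4683 kJ/K

1.4683 kJ/K


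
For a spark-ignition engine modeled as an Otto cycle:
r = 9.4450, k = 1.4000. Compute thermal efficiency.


r^(k-1) = 2.4552
eta = 1 - 1/2.4552 = 0.5927 = 59.2695%

59.2695%


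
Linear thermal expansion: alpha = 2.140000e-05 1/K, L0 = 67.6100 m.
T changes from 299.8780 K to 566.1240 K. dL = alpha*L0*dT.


dT = 266.2460 K
dL = 2.140000e-05 * 67.6100 * 266.2460 = 0.385219 m
L_final = 67.995219 m

dL = 0.385219 m


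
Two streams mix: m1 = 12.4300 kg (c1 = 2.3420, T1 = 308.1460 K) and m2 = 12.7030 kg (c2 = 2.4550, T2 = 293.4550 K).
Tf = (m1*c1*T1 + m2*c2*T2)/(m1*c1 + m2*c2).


num = 18122.1047
den = 60.2969
Tf = 300.5477 K

300.5477 K


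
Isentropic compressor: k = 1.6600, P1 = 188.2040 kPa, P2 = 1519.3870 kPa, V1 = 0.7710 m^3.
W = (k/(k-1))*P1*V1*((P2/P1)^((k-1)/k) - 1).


(k-1)/k = 0.3976
(P2/P1)^exp = 2.2942
W = 2.5152 * 188.2040 * 0.7710 * (2.2942 - 1) = 472.3314 kJ

472.3314 kJ


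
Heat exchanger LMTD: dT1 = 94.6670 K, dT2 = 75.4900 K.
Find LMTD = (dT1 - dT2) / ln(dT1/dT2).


dT1/dT2 = 1.2540
ln(dT1/dT2) = 0.2264
LMTD = 19.1770 / 0.2264 = 84.7171 K

84.7171 K


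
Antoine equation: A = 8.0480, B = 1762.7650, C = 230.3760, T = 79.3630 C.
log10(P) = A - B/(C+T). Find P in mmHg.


C+T = 309.7390
B/(C+T) = 5.6911
log10(P) = 8.0480 - 5.6911 = 2.3569
P = 10^2.3569 = 227.4415 mmHg

227.4415 mmHg


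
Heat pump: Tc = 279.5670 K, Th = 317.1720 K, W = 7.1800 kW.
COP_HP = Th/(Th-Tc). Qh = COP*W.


COP = 317.1720 / 37.6050 = 8.4343
Qh = 8.4343 * 7.1800 = 60.5583 kW

COP = 8.4343, Qh = 60.5583 kW


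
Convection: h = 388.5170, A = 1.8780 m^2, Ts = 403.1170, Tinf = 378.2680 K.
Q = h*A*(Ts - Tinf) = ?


dT = 24.8490 K
Q = 388.5170 * 1.8780 * 24.8490 = 18130.6983 W

18130.6983 W


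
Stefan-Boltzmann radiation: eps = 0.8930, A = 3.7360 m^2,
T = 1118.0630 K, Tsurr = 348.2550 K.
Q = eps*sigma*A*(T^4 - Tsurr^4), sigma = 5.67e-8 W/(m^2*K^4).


T^4 = 1.5627e+12
Tsurr^4 = 1.4709e+10
Q = 0.8930 * 5.67e-8 * 3.7360 * 1.5480e+12 = 292818.9287 W

292818.9287 W


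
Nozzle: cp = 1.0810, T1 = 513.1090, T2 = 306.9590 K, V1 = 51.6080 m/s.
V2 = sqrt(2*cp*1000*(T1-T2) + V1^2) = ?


dT = 206.1500 K
2*cp*1000*dT = 445696.3000
V1^2 = 2663.3857
V2 = sqrt(448359.6857) = 669.5967 m/s

669.5967 m/s


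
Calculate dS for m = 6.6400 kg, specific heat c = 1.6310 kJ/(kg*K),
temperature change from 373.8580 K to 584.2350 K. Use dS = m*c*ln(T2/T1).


T2/T1 = 1.5627
ln(T2/T1) = 0.4464
dS = 6.6400 * 1.6310 * 0.4464 = 4.8347 kJ/K

4.8347 kJ/K


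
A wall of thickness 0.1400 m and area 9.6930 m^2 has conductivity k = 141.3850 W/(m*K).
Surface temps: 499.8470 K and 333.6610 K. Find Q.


dT = 166.1860 K
Q = 141.3850 * 9.6930 * 166.1860 / 0.1400 = 1626776.7169 W

1626776.7169 W


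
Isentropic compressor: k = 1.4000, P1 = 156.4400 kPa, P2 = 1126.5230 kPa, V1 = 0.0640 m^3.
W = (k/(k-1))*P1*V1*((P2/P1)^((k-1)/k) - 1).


(k-1)/k = 0.2857
(P2/P1)^exp = 1.7578
W = 3.5000 * 156.4400 * 0.0640 * (1.7578 - 1) = 26.5552 kJ

26.5552 kJ


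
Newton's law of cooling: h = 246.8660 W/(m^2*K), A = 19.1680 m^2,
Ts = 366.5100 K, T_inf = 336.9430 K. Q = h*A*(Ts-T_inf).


dT = 29.5670 K
Q = 246.8660 * 19.1680 * 29.5670 = 139908.9000 W

139908.9000 W


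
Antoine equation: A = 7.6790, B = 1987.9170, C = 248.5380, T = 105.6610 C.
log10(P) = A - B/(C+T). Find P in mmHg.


C+T = 354.1990
B/(C+T) = 5.6124
log10(P) = 7.6790 - 5.6124 = 2.0666
P = 10^2.0666 = 116.5656 mmHg

116.5656 mmHg


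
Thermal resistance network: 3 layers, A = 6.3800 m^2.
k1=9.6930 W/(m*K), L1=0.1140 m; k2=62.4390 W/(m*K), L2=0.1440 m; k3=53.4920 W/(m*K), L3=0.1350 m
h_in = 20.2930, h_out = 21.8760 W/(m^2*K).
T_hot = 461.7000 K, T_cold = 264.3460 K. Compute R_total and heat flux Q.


R_conv_in = 1/(20.2930*6.3800) = 0.0077
R_1 = 0.1140/(9.6930*6.3800) = 0.0018
R_2 = 0.1440/(62.4390*6.3800) = 0.0004
R_3 = 0.1350/(53.4920*6.3800) = 0.0004
R_conv_out = 1/(21.8760*6.3800) = 0.0072
R_total = 0.0175 K/W
Q = 197.3540 / 0.0175 = 11284.3118 W

R_total = 0.0175 K/W, Q = 11284.3118 W


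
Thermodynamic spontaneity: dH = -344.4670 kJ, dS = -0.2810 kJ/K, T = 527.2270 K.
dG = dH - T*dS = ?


T*dS = 527.2270 * -0.2810 = -148.1508 kJ
dG = -344.4670 + 148.1508 = -196.3162 kJ (spontaneous)

dG = -196.3162 kJ, spontaneous


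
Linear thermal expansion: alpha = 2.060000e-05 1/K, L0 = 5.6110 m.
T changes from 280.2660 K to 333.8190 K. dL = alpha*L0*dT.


dT = 53.5530 K
dL = 2.060000e-05 * 5.6110 * 53.5530 = 0.006190 m
L_final = 5.617190 m

dL = 0.006190 m


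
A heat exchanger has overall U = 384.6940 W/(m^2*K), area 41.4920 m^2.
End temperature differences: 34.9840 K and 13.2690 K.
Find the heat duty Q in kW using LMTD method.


LMTD = 22.3991 K
Q = 384.6940 * 41.4920 * 22.3991 = 357527.6009 W = 357.5276 kW

357.5276 kW


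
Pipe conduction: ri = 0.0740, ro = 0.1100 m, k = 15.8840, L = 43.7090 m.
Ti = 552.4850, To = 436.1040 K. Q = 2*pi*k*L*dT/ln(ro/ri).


dT = 116.3810 K
ln(ro/ri) = 0.3964
Q = 2*pi*15.8840*43.7090*116.3810 / 0.3964 = 1280685.0026 W

1280685.0026 W


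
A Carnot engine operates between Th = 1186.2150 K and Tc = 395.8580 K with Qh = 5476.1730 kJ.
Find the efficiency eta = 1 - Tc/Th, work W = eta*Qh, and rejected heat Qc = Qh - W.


eta = 1 - 395.8580/1186.2150 = 0.6663
W = 0.6663 * 5476.1730 = 3648.6907 kJ
Qc = 5476.1730 - 3648.6907 = 1827.4823 kJ

eta = 66.6285%, W = 3648.6907 kJ, Qc = 1827.4823 kJ


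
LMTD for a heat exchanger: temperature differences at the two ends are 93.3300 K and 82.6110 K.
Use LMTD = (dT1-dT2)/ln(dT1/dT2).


dT1/dT2 = 1.1298
ln(dT1/dT2) = 0.1220
LMTD = 10.7190 / 0.1220 = 87.8616 K

87.8616 K


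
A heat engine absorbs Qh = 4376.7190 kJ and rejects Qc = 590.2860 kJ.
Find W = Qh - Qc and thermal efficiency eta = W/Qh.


W = 4376.7190 - 590.2860 = 3786.4330 kJ
eta = 3786.4330 / 4376.7190 = 0.8651 = 86.5130%

W = 3786.4330 kJ, eta = 86.5130%


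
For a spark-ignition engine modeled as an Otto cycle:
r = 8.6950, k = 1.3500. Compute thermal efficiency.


r^(k-1) = 2.1318
eta = 1 - 1/2.1318 = 0.5309 = 53.0911%

53.0911%


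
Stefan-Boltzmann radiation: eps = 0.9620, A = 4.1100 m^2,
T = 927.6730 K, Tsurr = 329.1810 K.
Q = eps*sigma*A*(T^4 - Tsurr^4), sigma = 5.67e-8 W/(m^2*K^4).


T^4 = 7.4059e+11
Tsurr^4 = 1.1742e+10
Q = 0.9620 * 5.67e-8 * 4.1100 * 7.2885e+11 = 163395.0217 W

163395.0217 W


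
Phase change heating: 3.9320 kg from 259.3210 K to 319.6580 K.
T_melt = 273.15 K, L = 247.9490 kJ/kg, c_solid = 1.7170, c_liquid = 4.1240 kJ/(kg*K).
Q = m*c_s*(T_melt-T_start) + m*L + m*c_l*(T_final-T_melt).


Q1 (sensible, solid) = 3.9320 * 1.7170 * 13.8290 = 93.3630 kJ
Q2 (latent) = 3.9320 * 247.9490 = 974.9355 kJ
Q3 (sensible, liquid) = 3.9320 * 4.1240 * 46.5080 = 754.1536 kJ
Q_total = 1822.4521 kJ

1822.4521 kJ


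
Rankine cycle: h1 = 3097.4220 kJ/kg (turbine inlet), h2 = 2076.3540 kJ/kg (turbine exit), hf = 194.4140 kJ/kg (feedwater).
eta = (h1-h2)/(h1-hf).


W = 1021.0680 kJ/kg
Q_in = 2903.0080 kJ/kg
eta = 0.3517 = 35.1728%

eta = 35.1728%


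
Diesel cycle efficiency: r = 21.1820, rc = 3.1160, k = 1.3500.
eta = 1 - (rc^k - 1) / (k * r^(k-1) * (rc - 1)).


r^(k-1) = 2.9113
rc^k = 4.6383
eta = 0.5625 = 56.2520%

56.2520%


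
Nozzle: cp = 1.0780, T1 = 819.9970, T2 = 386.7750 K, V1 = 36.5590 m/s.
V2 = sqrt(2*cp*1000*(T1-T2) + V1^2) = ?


dT = 433.2220 K
2*cp*1000*dT = 934026.6320
V1^2 = 1336.5605
V2 = sqrt(935363.1925) = 967.1418 m/s

967.1418 m/s


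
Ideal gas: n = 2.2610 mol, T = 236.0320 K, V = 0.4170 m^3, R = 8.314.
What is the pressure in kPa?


P = nRT/V = 2.2610 * 8.314 * 236.0320 / 0.4170
= 4436.9187 / 0.4170 = 10640.0928 Pa = 10.6401 kPa

10.6401 kPa


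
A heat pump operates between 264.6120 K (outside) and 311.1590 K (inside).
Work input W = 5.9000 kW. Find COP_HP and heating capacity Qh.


COP = 311.1590 / 46.5470 = 6.6848
Qh = 6.6848 * 5.9000 = 39.4405 kW

COP = 6.6848, Qh = 39.4405 kW


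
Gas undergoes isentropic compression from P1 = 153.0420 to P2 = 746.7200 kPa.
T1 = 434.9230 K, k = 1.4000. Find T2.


(k-1)/k = 0.2857
(P2/P1)^exp = 1.5728
T2 = 434.9230 * 1.5728 = 684.0423 K

684.0423 K


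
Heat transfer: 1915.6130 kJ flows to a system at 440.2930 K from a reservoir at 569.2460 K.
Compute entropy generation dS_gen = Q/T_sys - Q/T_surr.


dS_sys = 1915.6130/440.2930 = 4.3508 kJ/K
dS_surr = -1915.6130/569.2460 = -3.3652 kJ/K
dS_gen = 4.3508 - 3.3652 = 0.9856 kJ/K (irreversible)

dS_gen = 0.9856 kJ/K, irreversible


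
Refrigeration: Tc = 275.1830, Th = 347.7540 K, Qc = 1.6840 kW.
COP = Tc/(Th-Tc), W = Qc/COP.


COP = 275.1830 / 72.5710 = 3.7919
W = 1.6840 / 3.7919 = 0.4441 kW

COP = 3.7919, W = 0.4441 kW


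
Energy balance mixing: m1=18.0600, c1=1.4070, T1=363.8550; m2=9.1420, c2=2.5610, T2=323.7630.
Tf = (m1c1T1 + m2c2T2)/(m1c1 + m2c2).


num = 16825.8621
den = 48.8231
Tf = 344.6292 K

344.6292 K


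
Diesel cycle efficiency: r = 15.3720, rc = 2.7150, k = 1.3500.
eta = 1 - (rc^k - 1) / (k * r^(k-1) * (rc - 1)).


r^(k-1) = 2.6023
rc^k = 3.8511
eta = 0.5268 = 52.6778%

52.6778%


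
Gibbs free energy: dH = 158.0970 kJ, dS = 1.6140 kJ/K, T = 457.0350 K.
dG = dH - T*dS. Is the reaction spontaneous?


T*dS = 457.0350 * 1.6140 = 737.6545 kJ
dG = 158.0970 - 737.6545 = -579.5575 kJ (spontaneous)

dG = -579.5575 kJ, spontaneous


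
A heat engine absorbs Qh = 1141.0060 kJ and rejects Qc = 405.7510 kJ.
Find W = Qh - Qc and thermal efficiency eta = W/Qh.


W = 1141.0060 - 405.7510 = 735.2550 kJ
eta = 735.2550 / 1141.0060 = 0.6444 = 64.4392%

W = 735.2550 kJ, eta = 64.4392%


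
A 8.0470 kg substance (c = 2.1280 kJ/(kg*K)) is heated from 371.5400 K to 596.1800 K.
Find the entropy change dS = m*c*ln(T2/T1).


T2/T1 = 1.6046
ln(T2/T1) = 0.4729
dS = 8.0470 * 2.1280 * 0.4729 = 8.0977 kJ/K

8.0977 kJ/K


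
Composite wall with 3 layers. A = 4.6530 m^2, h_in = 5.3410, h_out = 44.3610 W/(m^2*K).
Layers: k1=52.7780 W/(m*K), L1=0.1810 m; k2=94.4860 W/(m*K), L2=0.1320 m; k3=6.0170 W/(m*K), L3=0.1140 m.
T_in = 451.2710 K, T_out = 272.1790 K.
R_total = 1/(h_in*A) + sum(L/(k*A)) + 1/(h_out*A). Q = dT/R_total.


R_conv_in = 1/(5.3410*4.6530) = 0.0402
R_1 = 0.1810/(52.7780*4.6530) = 0.0007
R_2 = 0.1320/(94.4860*4.6530) = 0.0003
R_3 = 0.1140/(6.0170*4.6530) = 0.0041
R_conv_out = 1/(44.3610*4.6530) = 0.0048
R_total = 0.0502 K/W
Q = 179.0920 / 0.0502 = 3568.0984 W

R_total = 0.0502 K/W, Q = 3568.0984 W


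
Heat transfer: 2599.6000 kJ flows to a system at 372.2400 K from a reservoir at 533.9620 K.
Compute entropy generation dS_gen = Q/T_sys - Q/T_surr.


dS_sys = 2599.6000/372.2400 = 6.9837 kJ/K
dS_surr = -2599.6000/533.9620 = -4.8685 kJ/K
dS_gen = 6.9837 - 4.8685 = 2.1152 kJ/K (irreversible)

dS_gen = 2.1152 kJ/K, irreversible


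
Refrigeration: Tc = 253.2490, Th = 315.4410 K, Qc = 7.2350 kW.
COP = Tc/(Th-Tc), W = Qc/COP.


COP = 253.2490 / 62.1920 = 4.0721
W = 7.2350 / 4.0721 = 1.7767 kW

COP = 4.0721, W = 1.7767 kW
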